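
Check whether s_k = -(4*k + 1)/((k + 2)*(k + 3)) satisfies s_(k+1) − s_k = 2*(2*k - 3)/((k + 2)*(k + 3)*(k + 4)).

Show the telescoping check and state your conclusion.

Valid: the claim telescopes to t_k.

s_(k+1) = (-4*k - 5)/((k + 3)*(k + 4))
s_(k+1) − s_k = 2*(2*k - 3)/(k**3 + 9*k**2 + 26*k + 24)
(s_(k+1) − s_k) − t_k = 0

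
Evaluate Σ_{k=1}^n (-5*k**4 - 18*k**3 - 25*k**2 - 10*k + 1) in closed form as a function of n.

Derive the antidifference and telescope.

Ratio r(k) = (5*k**4 + 38*k**3 + 109*k**2 + 134*k + 57)/(5*k**4 + 18*k**3 + 25*k**2 + 10*k - 1).
Factor: A=1; B=1; C=k**4 + 18*k**3/5 + 5*k**2 + 2*k - 1/5.
Solve (1)·f(k+1) − (1)·f(k) = k**4 + 18*k**3/5 + 5*k**2 + 2*k - 1/5.
d = 5 from the (0,0,4) case.
Coefficient equations give f(k) = k*(k**4 + 2*k**3 + k**2 - 3*k - 2)/5.
Then R = B(k−1)f/C = k*(k**4 + 2*k**3 + k**2 - 3*k - 2)/(5*k**4 + 18*k**3 + 25*k**2 + 10*k - 1), so s_k = R(k)·t_k = k*(-k**4 - 2*k**3 - k**2 + 3*k + 2).
Verify: -5*k**4 - 18*k**3 - 25*k**2 - 10*k + 1 matches t_k.
Σ_(k=1)^n t_k = s_(n+1) − s_(1) = (-n**5 - 7*n**4 - 19*n**3 - 22*n**2 - 8*n + 1) − (1), i.e. n*(-n**4 - 7*n**3 - 19*n**2 - 22*n - 8).

S(n) = n*(-n**4 - 7*n**3 - 19*n**2 - 22*n - 8)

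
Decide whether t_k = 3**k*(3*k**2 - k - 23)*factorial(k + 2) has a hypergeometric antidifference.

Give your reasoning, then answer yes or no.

Yes. s_k = 3**k*(k - 4)*factorial(k + 2).

t_(k+1)/t_k = 3*(k + 3)*(k - 3*(k + 1)**2 + 24)/(-3*k**2 + k + 23).
Take A(k)=3*k + 9, B(k)=1, C(k)=k**2 - k/3 - 23/3.
Need (3*k + 9)·f(k+1) − (1)·f(k) = k**2 - k/3 - 23/3.
Degrees (1,0,2) ⇒ d ≤ 1.
Coefficient equations give f(k) = (k - 4)/3.
Certificate R = B(k−1)f/C = (k - 4)/(3*k**2 - k - 23) gives s_k = 3**k*(k - 4)*factorial(k + 2).
Check: Δs_k = 3**k*(3*k**2 - k - 23)*factorial(k + 2). ✓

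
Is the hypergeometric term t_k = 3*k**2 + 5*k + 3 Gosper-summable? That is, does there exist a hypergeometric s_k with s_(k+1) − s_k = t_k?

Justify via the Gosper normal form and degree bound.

Step 1: r(k) = (3*k**2 + 11*k + 11)/(3*k**2 + 5*k + 3).
So A=1 and B=1, with C=k**2 + 5*k/3 + 1.
Solve (1)·f(k+1) − (1)·f(k) = k**2 + 5*k/3 + 1.
d = 3 from the (0,0,2) case.
Solving with deg f ≤ 3: f(k) = k*(k**2 + k + 1)/3.
Get s_k = R·t_k = k*(k**2 + k + 1) with R(k) = B(k−1)f(k)/C(k) = k*(k**2 + k + 1)/(3*k**2 + 5*k + 3).
s_(k+1) − s_k = 3*k**2 + 5*k + 3 = t_k.

Yes. s_k = k*(k**2 + k + 1).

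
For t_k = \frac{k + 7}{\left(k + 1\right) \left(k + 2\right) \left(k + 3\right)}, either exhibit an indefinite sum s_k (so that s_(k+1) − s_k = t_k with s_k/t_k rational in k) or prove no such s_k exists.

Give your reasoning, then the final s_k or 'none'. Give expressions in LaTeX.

Compute t_(k+1)/t_k: get (k + 1)*(k + 8)/((k + 4)*(k + 7)).
Factor: A=k + 1; B=k + 4; C=k + 7.
Key eq: (k + 1)·f(k+1) = (k + 3)·f(k) + (k + 7).
From deg A=1, deg B=1, deg C=1: d=2.
Solve for f: f(k) = k*(2*k + 5) (degree 2 ≤ 2).
R(k) = B(k−1)·f(k)/C(k) = k*(k + 3)*(2*k + 5)/(k + 7); s_k = R·t_k = k*(2*k + 5)/((k + 1)*(k + 2)).
Verify: (k + 7)/(k**3 + 6*k**2 + 11*k + 6) matches t_k.

s_k = \frac{k \left(2 k + 5\right)}{\left(k + 1\right) \left(k + 2\right)}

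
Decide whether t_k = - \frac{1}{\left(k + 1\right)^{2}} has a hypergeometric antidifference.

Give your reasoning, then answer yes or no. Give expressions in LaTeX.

No; the coefficient equations for f are inconsistent.

Compute t_(k+1)/t_k: get (k + 1)**2/(k + 2)**2.
Factor: A=k**2 + 2*k + 1; B=k**2 + 4*k + 4; C=1.
Need (k**2 + 2*k + 1)·f(k+1) − (k**2 + 2*k + 1)·f(k) = 1.
From deg A=2, deg B=2, deg C=0: d=0.
f = c0 ⇒ A·f(k+1) − B(k−1)·f(k) − C = -1. The system {-1 = 0} is inconsistent; no antidifference.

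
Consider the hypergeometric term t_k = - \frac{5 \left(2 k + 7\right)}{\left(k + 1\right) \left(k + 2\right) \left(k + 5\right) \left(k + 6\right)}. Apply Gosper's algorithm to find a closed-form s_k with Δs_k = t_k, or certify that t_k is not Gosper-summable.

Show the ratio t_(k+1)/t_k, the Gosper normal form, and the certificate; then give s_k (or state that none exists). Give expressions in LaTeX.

s_k = \frac{k \left(- k - 6\right)}{k^{2} + 6 k + 5}

Compute t_(k+1)/t_k: get (k + 1)*(k + 5)*(2*k + 9)/((k + 3)*(k + 7)*(2*k + 7)).
A = k + 1, B = k + 7, C = k**3 + 21*k**2/2 + 73*k/2 + 42.
Need (k + 1)·f(k+1) − (k + 6)·f(k) = k**3 + 21*k**2/2 + 73*k/2 + 42.
From deg A=1, deg B=1, deg C=3: d=5.
Match coefficients ⇒ f(k) = k*(k + 2)*(k + 3)*(k + 4)*(k + 6)/10.
R(k) = B(k−1)·f(k)/C(k) = k*(k + 2)*(k + 6)**2/(5*(2*k + 7)); s_k = R·t_k = k*(-k - 6)/(k**2 + 6*k + 5).
s_(k+1) − s_k = 5*(-2*k - 7)/(k**4 + 14*k**3 + 65*k**2 + 112*k + 60) = t_k.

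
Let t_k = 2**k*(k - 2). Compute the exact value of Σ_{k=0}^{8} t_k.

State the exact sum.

t_(k+1)/t_k = 2*(k - 1)/(k - 2).
Take A(k)=2, B(k)=1, C(k)=k - 2.
Set up (2)·f(k+1) − (1)·f(k) − (k - 2) = 0.
From deg A=0, deg B=0, deg C=1: d=1.
A polynomial solution: f(k) = k - 4.
R(k) = B(k−1)·f(k)/C(k) = (k - 4)/(k - 2); s_k = R·t_k = 2**k*(k - 4).
Check: Δs_k = 2**k*(k - 2). ✓
Sum = s_(9) − s_(0); s_(9) = 2560, s_(0) = -4 ⇒ 2564.

Σ = 2564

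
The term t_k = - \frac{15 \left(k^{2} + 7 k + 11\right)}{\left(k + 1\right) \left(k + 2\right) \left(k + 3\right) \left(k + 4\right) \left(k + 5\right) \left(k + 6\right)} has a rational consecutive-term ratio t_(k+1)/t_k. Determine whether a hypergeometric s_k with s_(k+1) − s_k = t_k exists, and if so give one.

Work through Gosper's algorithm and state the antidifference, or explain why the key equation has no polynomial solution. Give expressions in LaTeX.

Step 1: r(k) = (k + 1)*(7*k + (k + 1)**2 + 18)/((k + 7)*(k**2 + 7*k + 11)).
Normal form (A,B,C) = (k + 1, k + 7, k**2 + 7*k + 11).
Set up (k + 1)·f(k+1) − (k + 6)·f(k) − (k**2 + 7*k + 11) = 0.
Bound: deg f ≤ 5.
A polynomial solution: f(k) = k*(k + 2)*(k + 4)*(k**2 + 9*k + 23)/45.
Then R = B(k−1)f/C = k*(k + 2)*(k + 4)*(k + 6)*(k**2 + 9*k + 23)/(45*(k**2 + 7*k + 11)), so s_k = R(k)·t_k = k*(-k**2 - 9*k - 23)/(3*(k**3 + 9*k**2 + 23*k + 15)).
Verify: 15*(-k**2 - 7*k - 11)/(k**6 + 21*k**5 + 175*k**4 + 735*k**3 + 1624*k**2 + 1764*k + 720) matches t_k.

s_k = \frac{k \left(- k^{2} - 9 k - 23\right)}{3 \left(k^{3} + 9 k^{2} + 23 k + 15\right)}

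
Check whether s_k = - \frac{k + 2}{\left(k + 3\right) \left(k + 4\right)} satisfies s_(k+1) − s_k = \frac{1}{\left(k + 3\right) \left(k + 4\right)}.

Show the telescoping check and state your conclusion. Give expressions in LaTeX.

s_(k+1) = (-k - 3)/((k + 4)*(k + 5))
s_(k+1) − s_k = (k + 1)/(k**3 + 12*k**2 + 47*k + 60)
(s_(k+1) − s_k) − t_k = -4/(k**3 + 12*k**2 + 47*k + 60)

Invalid: residual - \frac{4}{k^{3} + 12 k^{2} + 47 k + 60} ≠ 0.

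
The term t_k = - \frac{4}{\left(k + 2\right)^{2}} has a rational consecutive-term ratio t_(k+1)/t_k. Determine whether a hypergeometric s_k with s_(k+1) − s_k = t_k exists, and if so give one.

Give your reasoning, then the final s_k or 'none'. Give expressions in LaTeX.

The ratio is (k + 2)**2/(k + 3)**2.
A = k**2 + 4*k + 4, B = k**2 + 6*k + 9, C = 1.
f must satisfy (k**2 + 4*k + 4)·f(k+1) − (k**2 + 4*k + 4)·f(k) = 1.
From deg A=2, deg B=2, deg C=0: d=0.
Generic f = c0 gives residual -1; -1 = 0 cannot hold, so t_k is not Gosper-summable.

no hypergeometric antidifference exists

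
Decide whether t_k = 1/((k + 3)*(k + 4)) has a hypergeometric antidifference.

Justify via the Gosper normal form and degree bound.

Yes. s_k = k/(3*(k + 3)).

t_(k+1)/t_k = (k + 3)/(k + 5).
A = k + 3, B = k + 5, C = 1.
Solve (k + 3)·f(k+1) − (k + 4)·f(k) = 1.
Degrees (1,1,0) ⇒ d ≤ 1.
Match coefficients ⇒ f(k) = k/3.
Then R = B(k−1)f/C = k*(k + 4)/3, so s_k = R(k)·t_k = k/(3*(k + 3)).
Verify: 1/(k**2 + 7*k + 12) matches t_k.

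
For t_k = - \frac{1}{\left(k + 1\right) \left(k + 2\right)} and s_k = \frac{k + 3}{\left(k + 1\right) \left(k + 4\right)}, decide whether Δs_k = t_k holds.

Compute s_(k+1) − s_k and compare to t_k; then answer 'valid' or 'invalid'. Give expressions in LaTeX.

s_(k+1) = (k + 4)/((k + 2)*(k + 5))
s_(k+1) − s_k = (-k**2 - 7*k - 14)/(k**4 + 12*k**3 + 49*k**2 + 78*k + 40)
(s_(k+1) − s_k) − t_k = 2*(k + 3)/(k**4 + 12*k**3 + 49*k**2 + 78*k + 40)

Invalid: residual \frac{2 \left(k + 3\right)}{k^{4} + 12 k^{3} + 49 k^{2} + 78 k + 40} ≠ 0.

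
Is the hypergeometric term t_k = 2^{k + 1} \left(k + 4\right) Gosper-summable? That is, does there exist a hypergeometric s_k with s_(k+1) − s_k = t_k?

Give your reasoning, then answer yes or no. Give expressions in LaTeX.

Yes. s_k = 2^{k + 1} \left(k + 2\right).

Ratio r(k) = 2*(k + 5)/(k + 4).
Normal form (A,B,C) = (2, 1, k + 4).
Key eq: (2)·f(k+1) = (1)·f(k) + (k + 4).
d = 1 from the (0,0,1) case.
Match coefficients ⇒ f(k) = k + 2.
Certificate R = B(k−1)f/C = (k + 2)/(k + 4) gives s_k = 2**(k + 1)*(k + 2).
s_(k+1) − s_k = 2**(k + 1)*(k + 4) = t_k.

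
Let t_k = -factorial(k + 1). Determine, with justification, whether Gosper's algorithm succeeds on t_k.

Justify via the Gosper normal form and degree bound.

No — key equation has no polynomial f.

The ratio is k + 2.
So A=k + 2 and B=1, with C=1.
f must satisfy (k + 2)·f(k+1) − (1)·f(k) = 1.
deg f ≤ -1 (via 1,0,0).
Negative degree bound (-1): no f exists, t_k not Gosper-summable.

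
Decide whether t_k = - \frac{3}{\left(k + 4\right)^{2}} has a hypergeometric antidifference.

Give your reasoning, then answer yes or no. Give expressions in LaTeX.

No. Not Gosper-summable.

Ratio r(k) = (k + 4)**2/(k + 5)**2.
Normal form (A,B,C) = (k**2 + 8*k + 16, k**2 + 10*k + 25, 1).
Solve (k**2 + 8*k + 16)·f(k+1) − (k**2 + 8*k + 16)·f(k) = 1.
d = 0 from the (2,2,0) case.
Generic f = c0 gives residual -1; -1 = 0 cannot hold, so t_k is not Gosper-summable.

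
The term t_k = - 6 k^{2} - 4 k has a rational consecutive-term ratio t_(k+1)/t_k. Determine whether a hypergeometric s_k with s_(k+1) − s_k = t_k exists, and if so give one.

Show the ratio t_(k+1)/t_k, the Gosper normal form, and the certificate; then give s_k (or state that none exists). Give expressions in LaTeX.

s_k = k \left(- 2 k^{2} + k + 1\right)

The ratio is (3*k**2 + 8*k + 5)/(k*(3*k + 2)).
Normal form (A,B,C) = (1, 1, k**2 + 2*k/3).
Key eq: (1)·f(k+1) = (1)·f(k) + (k**2 + 2*k/3).
Bound: deg f ≤ 3.
Match coefficients ⇒ f(k) = k*(k - 1)*(2*k + 1)/6.
Certificate R = B(k−1)f/C = (k - 1)*(2*k + 1)/(2*(3*k + 2)) gives s_k = k*(-2*k**2 + k + 1).
s_(k+1) − s_k = 2*k*(-3*k - 2) = t_k.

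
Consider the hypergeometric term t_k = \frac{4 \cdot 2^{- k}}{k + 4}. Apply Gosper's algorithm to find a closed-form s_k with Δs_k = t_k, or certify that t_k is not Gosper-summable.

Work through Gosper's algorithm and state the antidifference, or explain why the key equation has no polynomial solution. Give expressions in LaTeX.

no hypergeometric antidifference exists

Compute t_(k+1)/t_k: get (k + 4)/(2*(k + 5)).
Normal form (A,B,C) = (k/2 + 2, k + 5, 1).
Need (k/2 + 2)·f(k+1) − (k + 4)·f(k) = 1.
deg f ≤ -1 (via 1,1,0).
deg f ≤ -1 is impossible — no certificate.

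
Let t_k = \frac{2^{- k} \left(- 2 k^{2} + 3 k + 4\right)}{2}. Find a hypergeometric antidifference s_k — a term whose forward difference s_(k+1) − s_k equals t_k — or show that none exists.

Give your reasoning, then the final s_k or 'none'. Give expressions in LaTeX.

s_k = 2^{- k} \left(2 k^{2} + k - 1\right)

Step 1: r(k) = (2*k**2 + k - 5)/(2*(2*k**2 - 3*k - 4)).
A = 1/2, B = 1, C = k**2 - 3*k/2 - 2.
Need (1/2)·f(k+1) − (1)·f(k) = k**2 - 3*k/2 - 2.
From deg A=0, deg B=0, deg C=2: d=2.
Match coefficients ⇒ f(k) = -(k + 1)*(2*k - 1).
Get s_k = R·t_k = (2*k**2 + k - 1)/2**k with R(k) = B(k−1)f(k)/C(k) = -2*(k + 1)*(2*k - 1)/(2*k**2 - 3*k - 4).
Check: Δs_k = (-2*k**2 + 3*k + 4)/(2*2**k). ✓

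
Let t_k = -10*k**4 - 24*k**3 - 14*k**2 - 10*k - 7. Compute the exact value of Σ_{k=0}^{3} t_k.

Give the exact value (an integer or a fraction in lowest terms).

Step 1: r(k) = (10*k**4 + 64*k**3 + 146*k**2 + 150*k + 65)/(10*k**4 + 24*k**3 + 14*k**2 + 10*k + 7).
Factor: A=1; B=1; C=k**4 + 12*k**3/5 + 7*k**2/5 + k + 7/10.
f must satisfy (1)·f(k+1) − (1)·f(k) = k**4 + 12*k**3/5 + 7*k**2/5 + k + 7/10.
deg f ≤ 5 (via 0,0,4).
Match coefficients ⇒ f(k) = k*(2*k**4 + k**3 - 4*k**2 + 4*k + 4)/10.
R(k) = B(k−1)·f(k)/C(k) = k*(2*k**4 + k**3 - 4*k**2 + 4*k + 4)/(10*k**4 + 24*k**3 + 14*k**2 + 10*k + 7); s_k = R·t_k = k*(-2*k**4 - k**3 + 4*k**2 - 4*k - 4).
Δs = -10*k**4 - 24*k**3 - 14*k**2 - 10*k - 7, as required.
Telescoping: Σ = s_(4) − s_(0) = -2128 − (0) = -2128.

Σ = -2128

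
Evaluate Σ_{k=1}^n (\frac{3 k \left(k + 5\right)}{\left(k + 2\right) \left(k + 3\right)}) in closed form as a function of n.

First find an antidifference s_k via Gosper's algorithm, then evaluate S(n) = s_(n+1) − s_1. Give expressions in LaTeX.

t_(k+1)/t_k = (k + 1)*(k + 2)*(k + 6)/(k*(k + 4)*(k + 5)).
Gosper form: A/B · C(k+1)/C(k) with A=k + 2, B=k + 4, C=k**2 + 5*k.
Set up (k + 2)·f(k+1) − (k + 3)·f(k) − (k**2 + 5*k) = 0.
deg f ≤ 2 (via 1,1,2).
Solving with deg f ≤ 2: f(k) = k*(k - 1).
R(k) = B(k−1)·f(k)/C(k) = (k - 1)*(k + 3)/(k + 5); s_k = R·t_k = 3*k*(k - 1)/(k + 2).
Check: Δs_k = 3*k*(k + 5)/(k**2 + 5*k + 6). ✓
Evaluate: s_(n+1) = 3*n*(n + 1)/(n + 3); subtract s_(1) = 0 ⇒ S(n) = 3*n*(n + 1)/(n + 3).

S(n) = \frac{3 n \left(n + 1\right)}{n + 3}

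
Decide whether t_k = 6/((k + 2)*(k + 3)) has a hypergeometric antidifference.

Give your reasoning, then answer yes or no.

Yes. s_k = 3*k/(k + 2).

r(k) = (k + 2)/(k + 4) after simplifying.
Gosper form: A/B · C(k+1)/C(k) with A=k + 2, B=k + 4, C=1.
Set up (k + 2)·f(k+1) − (k + 3)·f(k) − (1) = 0.
deg f ≤ 1 (via 1,1,0).
Match coefficients ⇒ f(k) = k/2.
Certificate R = B(k−1)f/C = k*(k + 3)/2 gives s_k = 3*k/(k + 2).
Verify: 6/(k**2 + 5*k + 6) matches t_k.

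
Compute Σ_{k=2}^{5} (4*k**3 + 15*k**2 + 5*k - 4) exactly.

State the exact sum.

r(k) = (4*k**3 + 27*k**2 + 47*k + 20)/(4*k**3 + 15*k**2 + 5*k - 4) after simplifying.
Factor: A=1; B=1; C=k**3 + 15*k**2/4 + 5*k/4 - 1.
Need (1)·f(k+1) − (1)·f(k) = k**3 + 15*k**2/4 + 5*k/4 - 1.
Bound: deg f ≤ 4.
Solving with deg f ≤ 4: f(k) = k*(k**3 + 3*k**2 - 4*k - 4)/4.
So s_k = (B(k−1)f/C)·t_k = (k*(k**3 + 3*k**2 - 4*k - 4)/(4*k**3 + 15*k**2 + 5*k - 4))·t_k = k*(k**3 + 3*k**2 - 4*k - 4).
Δs = 4*k**3 + 15*k**2 + 5*k - 4, as required.
Telescoping: Σ = s_(6) − s_(2) = 1776 − (16) = 1760.

Σ = 1760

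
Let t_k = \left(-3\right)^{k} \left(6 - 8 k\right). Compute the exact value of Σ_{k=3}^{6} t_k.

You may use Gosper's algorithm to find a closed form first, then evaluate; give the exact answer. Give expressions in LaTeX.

Σ = -23976

The ratio is 3*(-4*k - 1)/(4*k - 3).
So A=-3 and B=1, with C=k - 3/4.
f must satisfy (-3)·f(k+1) − (1)·f(k) = k - 3/4.
Bound: deg f ≤ 1.
Match coefficients ⇒ f(k) = -(2*k - 3)/8.
So s_k = (B(k−1)f/C)·t_k = (-(2*k - 3)/(2*(4*k - 3)))·t_k = (-3)**k*(2*k - 3).
Verify: (-3)**k*(6 - 8*k) matches t_k.
Evaluate s at k=7 and k=3: -24057 and -81; difference -23976.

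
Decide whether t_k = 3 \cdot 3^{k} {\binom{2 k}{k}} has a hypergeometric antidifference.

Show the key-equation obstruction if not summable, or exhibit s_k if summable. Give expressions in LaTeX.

No — key equation has no polynomial f.

Ratio r(k) = 6*(2*k + 1)/(k + 1).
Gosper form: A/B · C(k+1)/C(k) with A=12*k + 6, B=k + 1, C=1.
f must satisfy (12*k + 6)·f(k+1) − (k)·f(k) = 1.
d = -1 from the (1,1,0) case.
deg f ≤ -1 is impossible — no certificate.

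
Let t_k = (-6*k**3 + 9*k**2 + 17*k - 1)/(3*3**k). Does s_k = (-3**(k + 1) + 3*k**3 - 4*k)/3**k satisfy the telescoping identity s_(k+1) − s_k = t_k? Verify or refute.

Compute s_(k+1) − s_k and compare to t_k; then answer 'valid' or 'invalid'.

s_(k+1) = (-9*3**k - 4*k + 3*(k + 1)**3 - 4)/(3*3**k)
s_(k+1) − s_k = (-6*k**3 + 9*k**2 + 17*k - 1)/(3*3**k)
(s_(k+1) − s_k) − t_k = 0

valid (s_(k+1) − s_k reduces to t_k)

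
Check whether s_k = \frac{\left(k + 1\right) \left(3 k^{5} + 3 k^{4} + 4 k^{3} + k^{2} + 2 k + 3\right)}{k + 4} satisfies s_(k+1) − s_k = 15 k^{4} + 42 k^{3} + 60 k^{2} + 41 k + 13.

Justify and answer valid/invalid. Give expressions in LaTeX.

s_(k+1) = (3*k**6 + 24*k**5 + 82*k**4 + 153*k**3 + 165*k**2 + 102*k + 32)/(k + 5)
s_(k+1) − s_k = (15*k**6 + 141*k**5 + 441*k**4 + 749*k**3 + 742*k**2 + 412*k + 113)/(k**2 + 9*k + 20)
(s_(k+1) − s_k) − t_k = 3*(-12*k**5 - 99*k**4 - 224*k**3 - 280*k**2 - 175*k - 49)/(k**2 + 9*k + 20)

Invalid: residual \frac{3 \left(- 12 k^{5} - 99 k^{4} - 224 k^{3} - 280 k^{2} - 175 k - 49\right)}{k^{2} + 9 k + 20} ≠ 0.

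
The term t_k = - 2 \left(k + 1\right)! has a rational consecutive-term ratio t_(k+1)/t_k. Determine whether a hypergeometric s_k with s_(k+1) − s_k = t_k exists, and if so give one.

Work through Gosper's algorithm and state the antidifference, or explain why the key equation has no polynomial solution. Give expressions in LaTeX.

none (Gosper's algorithm certifies no s_k)

Ratio r(k) = k + 2.
Factor: A=k + 2; B=1; C=1.
f must satisfy (k + 2)·f(k+1) − (1)·f(k) = 1.
Degrees (1,0,0) ⇒ d ≤ -1.
Negative degree bound (-1): no f exists, t_k not Gosper-summable.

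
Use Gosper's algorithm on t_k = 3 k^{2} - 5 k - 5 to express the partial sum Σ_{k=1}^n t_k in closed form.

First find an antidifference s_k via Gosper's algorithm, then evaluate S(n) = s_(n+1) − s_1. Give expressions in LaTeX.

r(k) = (3*k**2 + k - 7)/(3*k**2 - 5*k - 5) after simplifying.
A = 1, B = 1, C = k**2 - 5*k/3 - 5/3.
Need (1)·f(k+1) − (1)·f(k) = k**2 - 5*k/3 - 5/3.
From deg A=0, deg B=0, deg C=2: d=3.
Solving with deg f ≤ 3: f(k) = k*(k**2 - 4*k - 2)/3.
Get s_k = R·t_k = k*(k**2 - 4*k - 2) with R(k) = B(k−1)f(k)/C(k) = k*(k**2 - 4*k - 2)/(3*k**2 - 5*k - 5).
Verify: 3*k**2 - 5*k - 5 matches t_k.
Evaluate: s_(n+1) = n**3 - n**2 - 7*n - 5; subtract s_(1) = -5 ⇒ S(n) = n*(n**2 - n - 7).

S(n) = n \left(n^{2} - n - 7\right)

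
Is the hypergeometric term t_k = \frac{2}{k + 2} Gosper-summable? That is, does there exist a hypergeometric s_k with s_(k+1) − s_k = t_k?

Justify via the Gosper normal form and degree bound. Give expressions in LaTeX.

r(k) = (k + 2)/(k + 3) after simplifying.
Factor: A=k + 2; B=k + 3; C=1.
Set up (k + 2)·f(k+1) − (k + 2)·f(k) − (1) = 0.
d = 0 from the (1,1,0) case.
Generic f = c0 gives residual -1; -1 = 0 cannot hold, so t_k is not Gosper-summable.

No — the linear system for f has no solution.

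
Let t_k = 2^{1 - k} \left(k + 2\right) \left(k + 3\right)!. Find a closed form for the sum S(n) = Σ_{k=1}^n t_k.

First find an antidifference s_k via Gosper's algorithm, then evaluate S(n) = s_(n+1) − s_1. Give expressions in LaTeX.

S(n) = -48 + 2 \cdot 2^{- n} \left(n + 4\right)!

t_(k+1)/t_k = (k + 3)*(k + 4)/(2*(k + 2)).
Normal form (A,B,C) = (k/2 + 2, 1, k + 2).
Key eq: (k/2 + 2)·f(k+1) = (1)·f(k) + (k + 2).
Bound: deg f ≤ 0.
Solve for f: f(k) = 2 (degree 0 ≤ 0).
Get s_k = R·t_k = 2**(2 - k)*factorial(k + 3) with R(k) = B(k−1)f(k)/C(k) = 2/(k + 2).
Verify: 2**(1 - k)*(k + 2)*factorial(k + 3) matches t_k.
s_(n+1) = 2**(1 - n)*factorial(n + 4) and s_(1) = 48, so S(n) = -48 + 2*factorial(n + 4)/2**n.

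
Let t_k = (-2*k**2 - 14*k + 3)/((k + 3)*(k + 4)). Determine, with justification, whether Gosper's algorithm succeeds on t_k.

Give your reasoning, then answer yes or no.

r(k) = (k + 3)*(14*k + 2*(k + 1)**2 + 11)/((k + 5)*(2*k**2 + 14*k - 3)) after simplifying.
Normal form (A,B,C) = (k + 3, k + 5, k**2 + 7*k - 3/2).
Solve (k + 3)·f(k+1) − (k + 4)·f(k) = k**2 + 7*k - 3/2.
d = 2 from the (1,1,2) case.
Coefficient equations give f(k) = k*(2*k - 3)/2.
R(k) = B(k−1)·f(k)/C(k) = k*(k + 4)*(2*k - 3)/(2*k**2 + 14*k - 3); s_k = R·t_k = k*(3 - 2*k)/(k + 3).
Δs = (-2*k**2 - 14*k + 3)/(k**2 + 7*k + 12), as required.

Yes. s_k = k*(3 - 2*k)/(k + 3).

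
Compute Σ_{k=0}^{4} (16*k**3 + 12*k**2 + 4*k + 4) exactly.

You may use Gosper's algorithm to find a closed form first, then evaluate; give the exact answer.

Σ = 2020

r(k) = (4*k**3 + 15*k**2 + 19*k + 9)/(4*k**3 + 3*k**2 + k + 1) after simplifying.
A = 1, B = 1, C = k**3 + 3*k**2/4 + k/4 + 1/4.
Key eq: (1)·f(k+1) = (1)·f(k) + (k**3 + 3*k**2/4 + k/4 + 1/4).
From deg A=0, deg B=0, deg C=3: d=4.
Solve for f: f(k) = k*(k**3 - k**2 + 1)/4 (degree 4 ≤ 4).
So s_k = (B(k−1)f/C)·t_k = (k*(k**3 - k**2 + 1)/(4*k**3 + 3*k**2 + k + 1))·t_k = 4*k*(k**3 - k**2 + 1).
Verify: 16*k**3 + 12*k**2 + 4*k + 4 matches t_k.
Σ_(k=0)^(4) t_k = s_(5) − s_(0) = 2020 − (0) = 2020.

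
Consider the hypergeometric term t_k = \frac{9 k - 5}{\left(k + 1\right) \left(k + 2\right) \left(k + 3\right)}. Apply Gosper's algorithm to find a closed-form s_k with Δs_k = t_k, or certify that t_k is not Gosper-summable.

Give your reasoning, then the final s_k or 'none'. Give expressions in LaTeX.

The ratio is (k + 1)*(9*k + 4)/((k + 4)*(9*k - 5)).
Take A(k)=k + 1, B(k)=k + 4, C(k)=k - 5/9.
Need (k + 1)·f(k+1) − (k + 3)·f(k) = k - 5/9.
d = 2 from the (1,1,1) case.
Solving with deg f ≤ 2: f(k) = k*(k - 6)/9.
Certificate R = B(k−1)f/C = k*(k - 6)*(k + 3)/(9*k - 5) gives s_k = k*(k - 6)/((k + 1)*(k + 2)).
Check: Δs_k = (9*k - 5)/(k**3 + 6*k**2 + 11*k + 6). ✓

s_k = \frac{k \left(k - 6\right)}{\left(k + 1\right) \left(k + 2\right)}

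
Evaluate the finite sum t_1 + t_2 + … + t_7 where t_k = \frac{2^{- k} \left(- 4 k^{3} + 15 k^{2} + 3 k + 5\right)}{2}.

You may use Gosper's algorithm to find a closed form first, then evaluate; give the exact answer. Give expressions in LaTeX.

Compute t_(k+1)/t_k: get (4*k**3 - 3*k**2 - 21*k - 19)/(2*(4*k**3 - 15*k**2 - 3*k - 5)).
Normal form (A,B,C) = (1/2, 1, k**3 - 15*k**2/4 - 3*k/4 - 5/4).
Set up (1/2)·f(k+1) − (1)·f(k) − (k**3 - 15*k**2/4 - 3*k/4 - 5/4) = 0.
From deg A=0, deg B=0, deg C=3: d=3.
Solving with deg f ≤ 3: f(k) = -(4*k**3 - 3*k**2 + 3*k - 1)/2.
R(k) = B(k−1)·f(k)/C(k) = -2*(4*k**3 - 3*k**2 + 3*k - 1)/(4*k**3 - 15*k**2 - 3*k - 5); s_k = R·t_k = (4*k**3 - 3*k**2 + 3*k - 1)/2**k.
Δs = (-4*k**3 + 15*k**2 + 3*k + 5)/(2*2**k), as required.
Telescoping: Σ = s_(8) − s_(1) = 1879/256 − (3/2) = 1495/256.

Σ = 1495/256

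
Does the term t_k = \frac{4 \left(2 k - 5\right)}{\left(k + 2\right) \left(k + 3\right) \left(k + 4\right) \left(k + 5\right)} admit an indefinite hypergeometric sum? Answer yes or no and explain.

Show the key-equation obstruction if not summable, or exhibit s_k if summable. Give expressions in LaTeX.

Yes. s_k = \frac{k \left(- k^{2} - 9 k - 50\right)}{6 \left(k + 2\right) \left(k + 3\right) \left(k + 4\right)}.

The ratio is (k + 2)*(2*k - 3)/((k + 6)*(2*k - 5)).
So A=k + 2 and B=k + 6, with C=k - 5/2.
Set up (k + 2)·f(k+1) − (k + 5)·f(k) − (k - 5/2) = 0.
From deg A=1, deg B=1, deg C=1: d=3.
Coefficient equations give f(k) = -k*(k**2 + 9*k + 50)/48.
So s_k = (B(k−1)f/C)·t_k = (-k*(k + 5)*(k**2 + 9*k + 50)/(24*(2*k - 5)))·t_k = k*(-k**2 - 9*k - 50)/(6*(k + 2)*(k + 3)*(k + 4)).
Check: Δs_k = 4*(2*k - 5)/(k**4 + 14*k**3 + 71*k**2 + 154*k + 120). ✓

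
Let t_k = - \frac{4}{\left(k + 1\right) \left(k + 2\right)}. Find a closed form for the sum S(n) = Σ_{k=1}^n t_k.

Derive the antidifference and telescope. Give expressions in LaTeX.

The ratio is (k + 1)/(k + 3).
Gosper form: A/B · C(k+1)/C(k) with A=k + 1, B=k + 3, C=1.
f must satisfy (k + 1)·f(k+1) − (k + 2)·f(k) = 1.
Bound: deg f ≤ 1.
Coefficient equations give f(k) = k.
Certificate R = B(k−1)f/C = k*(k + 2) gives s_k = -4*k/(k + 1).
Check: Δs_k = -4/(k**2 + 3*k + 2). ✓
Σ_(k=1)^n t_k = s_(n+1) − s_(1) = (4*(-n - 1)/(n + 2)) − (-2), i.e. -2*n/(n + 2).

S(n) = - \frac{2 n}{n + 2}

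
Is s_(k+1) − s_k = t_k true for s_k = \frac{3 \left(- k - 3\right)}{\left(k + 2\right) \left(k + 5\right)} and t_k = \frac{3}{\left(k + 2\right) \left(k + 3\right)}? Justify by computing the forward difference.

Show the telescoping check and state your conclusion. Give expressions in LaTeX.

s_(k+1) = 3*(-k - 4)/((k + 3)*(k + 6))
s_(k+1) − s_k = 3*(k**2 + 7*k + 14)/(k**4 + 16*k**3 + 91*k**2 + 216*k + 180)
(s_(k+1) − s_k) − t_k = 12*(-k - 4)/(k**4 + 16*k**3 + 91*k**2 + 216*k + 180)

Invalid: residual \frac{12 \left(- k - 4\right)}{k^{4} + 16 k^{3} + 91 k^{2} + 216 k + 180} ≠ 0.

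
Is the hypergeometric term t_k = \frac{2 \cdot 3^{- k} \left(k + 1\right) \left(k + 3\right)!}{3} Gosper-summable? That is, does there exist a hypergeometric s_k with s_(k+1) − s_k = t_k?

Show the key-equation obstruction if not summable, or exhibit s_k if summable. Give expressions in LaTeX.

Yes. s_k = 2 \cdot 3^{- k} \left(k + 3\right)!.

Compute t_(k+1)/t_k: get (k + 2)*(k + 4)/(3*(k + 1)).
Factor: A=k/3 + 4/3; B=1; C=k + 1.
f must satisfy (k/3 + 4/3)·f(k+1) − (1)·f(k) = k + 1.
d = 0 from the (1,0,1) case.
A polynomial solution: f(k) = 3.
So s_k = (B(k−1)f/C)·t_k = (3/(k + 1))·t_k = 2*factorial(k + 3)/3**k.
s_(k+1) − s_k = 2*(k + 1)*factorial(k + 3)/(3*3**k) = t_k.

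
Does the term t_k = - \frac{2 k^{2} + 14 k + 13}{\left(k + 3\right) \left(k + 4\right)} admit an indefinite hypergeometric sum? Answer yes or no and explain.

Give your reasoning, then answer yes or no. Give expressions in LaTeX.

Ratio r(k) = (k + 3)*(14*k + 2*(k + 1)**2 + 27)/((k + 5)*(2*k**2 + 14*k + 13)).
Take A(k)=k + 3, B(k)=k + 5, C(k)=k**2 + 7*k + 13/2.
Need (k + 3)·f(k+1) − (k + 4)·f(k) = k**2 + 7*k + 13/2.
Bound: deg f ≤ 2.
A polynomial solution: f(k) = k*(6*k + 7)/6.
Then R = B(k−1)f/C = k*(k + 4)*(6*k + 7)/(3*(2*k**2 + 14*k + 13)), so s_k = R(k)·t_k = k*(-6*k - 7)/(3*(k + 3)).
s_(k+1) − s_k = (-2*k**2 - 14*k - 13)/(k**2 + 7*k + 12) = t_k.

Yes. s_k = \frac{k \left(- 6 k - 7\right)}{3 \left(k + 3\right)}.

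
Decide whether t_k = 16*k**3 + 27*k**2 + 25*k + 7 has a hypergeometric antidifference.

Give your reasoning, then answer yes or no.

Step 1: r(k) = (16*k**3 + 75*k**2 + 127*k + 75)/(16*k**3 + 27*k**2 + 25*k + 7).
Factor: A=1; B=1; C=k**3 + 27*k**2/16 + 25*k/16 + 7/16.
Key eq: (1)·f(k+1) = (1)·f(k) + (k**3 + 27*k**2/16 + 25*k/16 + 7/16).
From deg A=0, deg B=0, deg C=3: d=4.
Solve for f: f(k) = k*(4*k**3 + k**2 + 3*k - 1)/16 (degree 4 ≤ 4).
Get s_k = R·t_k = k*(4*k**3 + k**2 + 3*k - 1) with R(k) = B(k−1)f(k)/C(k) = k*(4*k**3 + k**2 + 3*k - 1)/(16*k**3 + 27*k**2 + 25*k + 7).
Check: Δs_k = 16*k**3 + 27*k**2 + 25*k + 7. ✓

Yes. s_k = k*(4*k**3 + k**2 + 3*k - 1).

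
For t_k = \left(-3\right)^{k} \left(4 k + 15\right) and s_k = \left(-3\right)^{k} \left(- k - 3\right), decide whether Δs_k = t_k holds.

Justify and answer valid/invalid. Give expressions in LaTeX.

s_(k+1) = 3*(-3)**k*(k + 4)
s_(k+1) − s_k = (-3)**k*(4*k + 15)
(s_(k+1) − s_k) − t_k = 0

valid (s_(k+1) − s_k reduces to t_k)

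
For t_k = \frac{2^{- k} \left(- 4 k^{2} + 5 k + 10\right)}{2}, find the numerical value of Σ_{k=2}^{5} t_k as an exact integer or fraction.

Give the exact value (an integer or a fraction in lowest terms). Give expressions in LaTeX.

r(k) = (4*k**2 + 3*k - 11)/(2*(4*k**2 - 5*k - 10)) after simplifying.
Gosper form: A/B · C(k+1)/C(k) with A=1/2, B=1, C=k**2 - 5*k/4 - 5/2.
f must satisfy (1/2)·f(k+1) − (1)·f(k) = k**2 - 5*k/4 - 5/2.
d = 2 from the (0,0,2) case.
Match coefficients ⇒ f(k) = -(4*k**2 + 3*k - 3)/2.
So s_k = (B(k−1)f/C)·t_k = (-2*(4*k**2 + 3*k - 3)/(4*k**2 - 5*k - 10))·t_k = (4*k**2 + 3*k - 3)/2**k.
Verify: (-4*k**2 + 5*k + 10)/(2*2**k) matches t_k.
Evaluate s at k=6 and k=2: 159/64 and 19/4; difference -145/64.

Σ = -145/64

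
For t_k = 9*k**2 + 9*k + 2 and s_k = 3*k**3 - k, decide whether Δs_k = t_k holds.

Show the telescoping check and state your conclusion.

Valid — Δs_k = t_k.

s_(k+1) = -k + 3*(k + 1)**3 - 1
s_(k+1) − s_k = 9*k**2 + 9*k + 2
(s_(k+1) − s_k) − t_k = 0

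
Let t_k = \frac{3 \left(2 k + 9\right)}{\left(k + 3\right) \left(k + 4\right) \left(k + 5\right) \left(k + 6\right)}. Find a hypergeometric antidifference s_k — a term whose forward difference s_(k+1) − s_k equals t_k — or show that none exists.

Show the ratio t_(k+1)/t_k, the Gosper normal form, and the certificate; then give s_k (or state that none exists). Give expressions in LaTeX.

r(k) = (k + 3)*(2*k + 11)/((k + 7)*(2*k + 9)) after simplifying.
So A=k + 3 and B=k + 7, with C=k + 9/2.
Key eq: (k + 3)·f(k+1) = (k + 6)·f(k) + (k + 9/2).
deg f ≤ 3 (via 1,1,1).
Coefficient equations give f(k) = k*(k + 4)*(k + 8)/30.
Get s_k = R·t_k = k*(k + 8)/(5*(k**2 + 8*k + 15)) with R(k) = B(k−1)f(k)/C(k) = k*(k + 4)*(k + 6)*(k + 8)/(15*(2*k + 9)).
s_(k+1) − s_k = 3*(2*k + 9)/(k**4 + 18*k**3 + 119*k**2 + 342*k + 360) = t_k.

s_k = \frac{k \left(k + 8\right)}{5 \left(k^{2} + 8 k + 15\right)}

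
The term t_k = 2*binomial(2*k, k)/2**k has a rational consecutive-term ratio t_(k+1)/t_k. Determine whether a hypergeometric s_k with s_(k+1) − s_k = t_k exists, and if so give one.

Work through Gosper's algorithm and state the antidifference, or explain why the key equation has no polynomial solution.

none (Gosper's algorithm certifies no s_k)

r(k) = (2*k + 1)/(k + 1) after simplifying.
Factor: A=2*k + 1; B=k + 1; C=1.
f must satisfy (2*k + 1)·f(k+1) − (k)·f(k) = 1.
From deg A=1, deg B=1, deg C=0: d=-1.
Negative degree bound (-1): no f exists, t_k not Gosper-summable.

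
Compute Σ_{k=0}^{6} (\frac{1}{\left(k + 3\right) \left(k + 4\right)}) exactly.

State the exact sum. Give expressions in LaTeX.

Σ = 7/30

t_(k+1)/t_k = (k + 3)/(k + 5).
So A=k + 3 and B=k + 5, with C=1.
Set up (k + 3)·f(k+1) − (k + 4)·f(k) − (1) = 0.
Degrees (1,1,0) ⇒ d ≤ 1.
Match coefficients ⇒ f(k) = k/3.
Get s_k = R·t_k = k/(3*(k + 3)) with R(k) = B(k−1)f(k)/C(k) = k*(k + 4)/3.
Check: Δs_k = 1/(k**2 + 7*k + 12). ✓
Sum = s_(7) − s_(0); s_(7) = 7/30, s_(0) = 0 ⇒ 7/30.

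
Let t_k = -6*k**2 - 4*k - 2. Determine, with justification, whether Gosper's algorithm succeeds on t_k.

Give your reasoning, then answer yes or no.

Step 1: r(k) = (3*k**2 + 8*k + 6)/(3*k**2 + 2*k + 1).
Gosper form: A/B · C(k+1)/C(k) with A=1, B=1, C=k**2 + 2*k/3 + 1/3.
Need (1)·f(k+1) − (1)·f(k) = k**2 + 2*k/3 + 1/3.
d = 3 from the (0,0,2) case.
Match coefficients ⇒ f(k) = k*(2*k**2 - k + 1)/6.
Then R = B(k−1)f/C = k*(2*k**2 - k + 1)/(2*(3*k**2 + 2*k + 1)), so s_k = R(k)·t_k = k*(-2*k**2 + k - 1).
Δs = -6*k**2 - 4*k - 2, as required.

Yes. s_k = k*(-2*k**2 + k - 1).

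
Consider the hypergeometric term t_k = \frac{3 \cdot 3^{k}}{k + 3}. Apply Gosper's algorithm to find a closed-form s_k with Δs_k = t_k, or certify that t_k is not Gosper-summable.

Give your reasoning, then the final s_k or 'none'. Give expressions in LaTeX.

no hypergeometric antidifference exists

The ratio is 3*(k + 3)/(k + 4).
Take A(k)=3*k + 9, B(k)=k + 4, C(k)=1.
Solve (3*k + 9)·f(k+1) − (k + 3)·f(k) = 1.
d = -1 from the (1,1,0) case.
Bound -1 < 0, so the key equation has no polynomial solution.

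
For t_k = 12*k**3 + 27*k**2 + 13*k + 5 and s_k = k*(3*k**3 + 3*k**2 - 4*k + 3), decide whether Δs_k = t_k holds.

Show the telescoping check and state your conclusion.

s_(k+1) = 3*k**4 + 15*k**3 + 23*k**2 + 16*k + 5
s_(k+1) − s_k = 12*k**3 + 27*k**2 + 13*k + 5
(s_(k+1) − s_k) − t_k = 0

Valid: the claim telescopes to t_k.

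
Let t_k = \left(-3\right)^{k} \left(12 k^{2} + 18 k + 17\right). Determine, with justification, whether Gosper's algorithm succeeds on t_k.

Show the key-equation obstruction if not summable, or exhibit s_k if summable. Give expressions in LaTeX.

Yes. s_k = \left(-3\right)^{k} \left(- 3 k^{2} - 2\right).

Ratio r(k) = 3*(-12*k**2 - 42*k - 47)/(12*k**2 + 18*k + 17).
Factor: A=-3; B=1; C=k**2 + 3*k/2 + 17/12.
Key eq: (-3)·f(k+1) = (1)·f(k) + (k**2 + 3*k/2 + 17/12).
deg f ≤ 2 (via 0,0,2).
A polynomial solution: f(k) = -(3*k**2 + 2)/12.
Then R = B(k−1)f/C = -(3*k**2 + 2)/(12*k**2 + 18*k + 17), so s_k = R(k)·t_k = (-3)**k*(-3*k**2 - 2).
s_(k+1) − s_k = (-3)**k*(12*k**2 + 18*k + 17) = t_k.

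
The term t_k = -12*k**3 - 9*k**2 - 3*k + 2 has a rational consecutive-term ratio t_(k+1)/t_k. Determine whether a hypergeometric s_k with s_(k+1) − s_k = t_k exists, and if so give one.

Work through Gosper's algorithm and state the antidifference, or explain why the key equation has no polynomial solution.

s_k = k*(-3*k**3 + 3*k**2 + 2)

Compute t_(k+1)/t_k: get (12*k**3 + 45*k**2 + 57*k + 22)/(12*k**3 + 9*k**2 + 3*k - 2).
So A=1 and B=1, with C=k**3 + 3*k**2/4 + k/4 - 1/6.
Key eq: (1)·f(k+1) = (1)·f(k) + (k**3 + 3*k**2/4 + k/4 - 1/6).
From deg A=0, deg B=0, deg C=3: d=4.
Solve for f: f(k) = k*(3*k**3 - 3*k**2 - 2)/12 (degree 4 ≤ 4).
R(k) = B(k−1)·f(k)/C(k) = k*(3*k**3 - 3*k**2 - 2)/(12*k**3 + 9*k**2 + 3*k - 2); s_k = R·t_k = k*(-3*k**3 + 3*k**2 + 2).
Δs = -12*k**3 - 9*k**2 - 3*k + 2, as required.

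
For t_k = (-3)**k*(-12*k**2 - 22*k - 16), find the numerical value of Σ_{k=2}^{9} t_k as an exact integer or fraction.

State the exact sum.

The ratio is 3*(-6*k**2 - 23*k - 25)/(6*k**2 + 11*k + 8).
A = -3, B = 1, C = k**2 + 11*k/6 + 4/3.
Key eq: (-3)·f(k+1) = (1)·f(k) + (k**2 + 11*k/6 + 4/3).
Degrees (0,0,2) ⇒ d ≤ 2.
Match coefficients ⇒ f(k) = -(3*k**2 + k + 1)/12.
R(k) = B(k−1)·f(k)/C(k) = -(3*k**2 + k + 1)/(2*(6*k**2 + 11*k + 8)); s_k = R·t_k = (-3)**k*(3*k**2 + k + 1).
Δs = (-3)**k*(-12*k**2 - 22*k - 16), as required.
Telescoping: Σ = s_(10) − s_(2) = 18364239 − (135) = 18364104.

Σ = 18364104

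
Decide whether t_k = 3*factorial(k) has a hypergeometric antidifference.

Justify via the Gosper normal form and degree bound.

r(k) = k + 1 after simplifying.
Gosper form: A/B · C(k+1)/C(k) with A=k + 1, B=1, C=1.
f must satisfy (k + 1)·f(k+1) − (1)·f(k) = 1.
d = -1 from the (1,0,0) case.
Negative degree bound (-1): no f exists, t_k not Gosper-summable.

No — key equation has no polynomial f.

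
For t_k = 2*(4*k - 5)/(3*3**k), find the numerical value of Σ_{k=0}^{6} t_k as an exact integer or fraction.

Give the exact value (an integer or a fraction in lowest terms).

Σ = -6586/2187

Compute t_(k+1)/t_k: get (4*k - 1)/(3*(4*k - 5)).
Normal form (A,B,C) = (1/3, 1, k - 5/4).
Key eq: (1/3)·f(k+1) = (1)·f(k) + (k - 5/4).
Bound: deg f ≤ 1.
Solve for f: f(k) = -3*(4*k - 3)/8 (degree 1 ≤ 1).
Then R = B(k−1)f/C = -3*(4*k - 3)/(2*(4*k - 5)), so s_k = R(k)·t_k = (3 - 4*k)/3**k.
s_(k+1) − s_k = 2*(4*k - 5)/(3*3**k) = t_k.
Sum = s_(7) − s_(0); s_(7) = -25/2187, s_(0) = 3 ⇒ -6586/2187.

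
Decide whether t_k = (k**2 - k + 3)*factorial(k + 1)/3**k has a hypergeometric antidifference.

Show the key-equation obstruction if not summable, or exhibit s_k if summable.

Ratio r(k) = (k + 2)*(-k + (k + 1)**2 + 2)/(3*(k**2 - k + 3)).
Normal form (A,B,C) = (k/3 + 2/3, 1, k**2 - k + 3).
Solve (k/3 + 2/3)·f(k+1) − (1)·f(k) = k**2 - k + 3.
Degrees (1,0,2) ⇒ d ≤ 1.
Solve for f: f(k) = 3*(k - 1) (degree 1 ≤ 1).
Certificate R = B(k−1)f/C = 3*(k - 1)/(k**2 - k + 3) gives s_k = 3**(1 - k)*(k - 1)*factorial(k + 1).
Check: Δs_k = (k**2 - k + 3)*factorial(k + 1)/3**k. ✓

Yes. s_k = 3**(1 - k)*(k - 1)*factorial(k + 1).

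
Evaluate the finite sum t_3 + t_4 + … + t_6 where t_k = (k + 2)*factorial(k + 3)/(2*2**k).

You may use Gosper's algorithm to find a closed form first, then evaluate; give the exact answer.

Ratio r(k) = (k + 3)*(k + 4)/(2*(k + 2)).
Take A(k)=k/2 + 2, B(k)=1, C(k)=k + 2.
Need (k/2 + 2)·f(k+1) − (1)·f(k) = k + 2.
From deg A=1, deg B=0, deg C=1: d=0.
Solve for f: f(k) = 2 (degree 0 ≤ 0).
Get s_k = R·t_k = factorial(k + 3)/2**k with R(k) = B(k−1)f(k)/C(k) = 2/(k + 2).
s_(k+1) − s_k = (k + 2)*factorial(k + 3)/(2*2**k) = t_k.
Telescoping: Σ = s_(7) − s_(3) = 28350 − (90) = 28260.

Σ = 28260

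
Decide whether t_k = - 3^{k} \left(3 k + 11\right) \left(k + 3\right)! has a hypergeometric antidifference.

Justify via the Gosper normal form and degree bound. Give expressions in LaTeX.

Yes. s_k = - 3^{k} \left(k + 3\right)!.

t_(k+1)/t_k = 3*(k + 4)*(3*k + 14)/(3*k + 11).
So A=3*k + 12 and B=1, with C=k + 11/3.
Key eq: (3*k + 12)·f(k+1) = (1)·f(k) + (k + 11/3).
From deg A=1, deg B=0, deg C=1: d=0.
Solving with deg f ≤ 0: f(k) = 1/3.
So s_k = (B(k−1)f/C)·t_k = (1/(3*k + 11))·t_k = -3**k*factorial(k + 3).
s_(k+1) − s_k = -3**k*(3*k + 11)*factorial(k + 3) = t_k.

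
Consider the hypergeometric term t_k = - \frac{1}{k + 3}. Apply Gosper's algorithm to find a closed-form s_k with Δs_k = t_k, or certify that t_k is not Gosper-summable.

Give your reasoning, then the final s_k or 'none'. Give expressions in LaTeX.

none — t_k is not Gosper-summable

The ratio is (k + 3)/(k + 4).
Gosper form: A/B · C(k+1)/C(k) with A=k + 3, B=k + 4, C=1.
Set up (k + 3)·f(k+1) − (k + 3)·f(k) − (1) = 0.
From deg A=1, deg B=1, deg C=0: d=0.
Put f(k) = c0: A·f(k+1) − B(k−1)·f(k) − C = -1; need -1 = 0 — inconsistent ⇒ no f, not summable.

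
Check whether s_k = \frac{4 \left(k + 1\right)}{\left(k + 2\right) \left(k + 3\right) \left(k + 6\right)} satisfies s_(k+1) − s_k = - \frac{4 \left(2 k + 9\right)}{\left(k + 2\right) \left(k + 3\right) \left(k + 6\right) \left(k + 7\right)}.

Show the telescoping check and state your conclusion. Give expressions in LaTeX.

s_(k+1) = 4*(k + 2)/((k + 3)*(k + 4)*(k + 7))
s_(k+1) − s_k = 4*(-2*k**2 - 11*k - 4)/(k**5 + 22*k**4 + 185*k**3 + 740*k**2 + 1404*k + 1008)
(s_(k+1) − s_k) − t_k = 8*(3*k + 16)/(k**5 + 22*k**4 + 185*k**3 + 740*k**2 + 1404*k + 1008)

Invalid: residual \frac{8 \left(3 k + 16\right)}{k^{5} + 22 k^{4} + 185 k^{3} + 740 k^{2} + 1404 k + 1008} ≠ 0.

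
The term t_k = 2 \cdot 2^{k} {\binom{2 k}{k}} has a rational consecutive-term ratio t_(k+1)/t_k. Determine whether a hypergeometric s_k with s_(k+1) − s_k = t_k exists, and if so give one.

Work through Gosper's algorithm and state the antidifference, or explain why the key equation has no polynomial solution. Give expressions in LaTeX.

no hypergeometric antidifference exists

Ratio r(k) = 4*(2*k + 1)/(k + 1).
Factor: A=8*k + 4; B=k + 1; C=1.
Need (8*k + 4)·f(k+1) − (k)·f(k) = 1.
Bound: deg f ≤ -1.
Bound -1 < 0, so the key equation has no polynomial solution.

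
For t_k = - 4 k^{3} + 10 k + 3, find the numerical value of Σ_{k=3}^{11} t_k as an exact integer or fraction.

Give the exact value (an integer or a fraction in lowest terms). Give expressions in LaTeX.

Step 1: r(k) = (10*k - 4*(k + 1)**3 + 13)/(-4*k**3 + 10*k + 3).
So A=1 and B=1, with C=k**3 - 5*k/2 - 3/4.
Solve (1)·f(k+1) − (1)·f(k) = k**3 - 5*k/2 - 3/4.
Bound: deg f ≤ 4.
Coefficient equations give f(k) = k*(k**3 - 2*k**2 - 4*k + 2)/4.
Certificate R = B(k−1)f/C = k*(k**3 - 2*k**2 - 4*k + 2)/(4*k**3 - 10*k - 3) gives s_k = k*(-k**3 + 2*k**2 + 4*k - 2).
s_(k+1) − s_k = -4*k**3 + 10*k + 3 = t_k.
Telescoping: Σ = s_(12) − s_(3) = -16728 − (3) = -16731.

Σ = -16731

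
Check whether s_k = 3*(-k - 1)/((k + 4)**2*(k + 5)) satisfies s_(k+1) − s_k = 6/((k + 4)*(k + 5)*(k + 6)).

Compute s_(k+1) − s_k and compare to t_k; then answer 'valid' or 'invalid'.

s_(k+1) = 3*(-k - 2)/((k + 5)**2*(k + 6))
s_(k+1) − s_k = 3*(2*k**2 + 9*k - 2)/(k**5 + 24*k**4 + 229*k**3 + 1086*k**2 + 2560*k + 2400)
(s_(k+1) − s_k) − t_k = 9*(-3*k - 14)/(k**5 + 24*k**4 + 229*k**3 + 1086*k**2 + 2560*k + 2400)

Invalid: residual 9*(-3*k - 14)/(k**5 + 24*k**4 + 229*k**3 + 1086*k**2 + 2560*k + 2400) ≠ 0.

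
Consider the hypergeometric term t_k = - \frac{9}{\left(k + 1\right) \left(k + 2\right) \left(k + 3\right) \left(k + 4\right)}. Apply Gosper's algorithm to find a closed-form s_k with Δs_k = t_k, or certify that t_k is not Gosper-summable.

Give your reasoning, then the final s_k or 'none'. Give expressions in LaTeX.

Compute t_(k+1)/t_k: get (k + 1)/(k + 5).
Factor: A=k + 1; B=k + 5; C=1.
Need (k + 1)·f(k+1) − (k + 4)·f(k) = 1.
From deg A=1, deg B=1, deg C=0: d=3.
Coefficient equations give f(k) = k*(k**2 + 6*k + 11)/18.
Get s_k = R·t_k = k*(-k**2 - 6*k - 11)/(2*(k + 1)*(k + 2)*(k + 3)) with R(k) = B(k−1)f(k)/C(k) = k*(k + 4)*(k**2 + 6*k + 11)/18.
Δs = -9/(k**4 + 10*k**3 + 35*k**2 + 50*k + 24), as required.

s_k = \frac{k \left(- k^{2} - 6 k - 11\right)}{2 \left(k + 1\right) \left(k + 2\right) \left(k + 3\right)}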